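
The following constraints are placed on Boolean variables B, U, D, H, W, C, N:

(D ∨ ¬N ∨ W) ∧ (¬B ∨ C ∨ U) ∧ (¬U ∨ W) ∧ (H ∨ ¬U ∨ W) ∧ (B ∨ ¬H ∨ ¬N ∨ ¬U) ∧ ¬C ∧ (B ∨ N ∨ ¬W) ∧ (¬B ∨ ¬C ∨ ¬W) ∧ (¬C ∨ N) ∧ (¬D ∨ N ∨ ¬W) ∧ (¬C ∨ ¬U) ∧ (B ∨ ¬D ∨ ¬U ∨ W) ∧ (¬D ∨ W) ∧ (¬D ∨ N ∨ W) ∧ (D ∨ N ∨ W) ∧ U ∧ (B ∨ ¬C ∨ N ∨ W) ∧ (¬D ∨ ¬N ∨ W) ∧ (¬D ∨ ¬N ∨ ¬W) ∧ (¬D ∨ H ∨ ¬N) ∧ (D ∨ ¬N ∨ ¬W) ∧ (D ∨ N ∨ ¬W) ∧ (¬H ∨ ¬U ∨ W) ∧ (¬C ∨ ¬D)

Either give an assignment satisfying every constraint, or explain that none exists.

Unsatisfiable — no assignment works.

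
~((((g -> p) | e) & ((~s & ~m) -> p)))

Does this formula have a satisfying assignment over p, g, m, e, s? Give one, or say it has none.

p: False, g: False, m: False, e: True, s: False

  ~((((g -> p) | e) & ((~s & ~m) -> p))) = True
    ((g -> p) | e) & ((~s & ~m) -> p) = False
      (g -> p) | e = True
        g -> p = True
      (~s & ~m) -> p = False
        ~s & ~m = True
          ~s = True
          ~m = True
The formula evaluates to True.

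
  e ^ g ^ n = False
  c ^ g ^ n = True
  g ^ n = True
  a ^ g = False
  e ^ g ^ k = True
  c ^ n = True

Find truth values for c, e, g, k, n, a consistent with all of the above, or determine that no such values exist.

c = False; e = True; g = False; k = False; n = True; a = False

e ^ g ^ n = T ^ F ^ T = False ✓
c ^ g ^ n = F ^ F ^ T = True ✓
g ^ n = F ^ T = True ✓
a ^ g = F ^ F = False ✓
e ^ g ^ k = T ^ F ^ F = True ✓
c ^ n = F ^ T = True ✓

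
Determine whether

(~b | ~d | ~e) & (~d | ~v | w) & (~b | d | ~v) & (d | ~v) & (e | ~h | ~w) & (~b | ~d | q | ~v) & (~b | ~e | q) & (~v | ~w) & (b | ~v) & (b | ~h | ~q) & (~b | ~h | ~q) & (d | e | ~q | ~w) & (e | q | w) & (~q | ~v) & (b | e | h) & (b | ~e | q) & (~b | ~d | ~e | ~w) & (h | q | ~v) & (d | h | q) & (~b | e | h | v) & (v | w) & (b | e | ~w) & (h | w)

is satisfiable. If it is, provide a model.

q: True, h: False, v: False, b: False, e: True, d: True, w: True

Set q = True.
  then (~q | ~v) forces v = False.
  then (v | w) forces w = True.
Set h = False.
Set b = False.
  then (b | e | h) forces e = True.
Set d = True.
All clauses satisfied.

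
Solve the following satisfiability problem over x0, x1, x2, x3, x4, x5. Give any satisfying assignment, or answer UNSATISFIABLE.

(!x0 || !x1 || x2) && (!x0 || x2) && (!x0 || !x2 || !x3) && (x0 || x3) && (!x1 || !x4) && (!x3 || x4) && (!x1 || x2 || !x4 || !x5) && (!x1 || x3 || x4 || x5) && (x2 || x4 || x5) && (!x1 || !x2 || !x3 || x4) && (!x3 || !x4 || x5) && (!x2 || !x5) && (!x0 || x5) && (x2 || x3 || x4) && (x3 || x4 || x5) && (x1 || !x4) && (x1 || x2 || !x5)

Unsatisfiable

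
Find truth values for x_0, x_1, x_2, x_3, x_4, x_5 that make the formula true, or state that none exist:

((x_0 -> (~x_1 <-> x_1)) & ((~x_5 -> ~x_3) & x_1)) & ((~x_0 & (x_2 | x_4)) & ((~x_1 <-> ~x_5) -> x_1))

x_0: False, x_1: True, x_2: False, x_3: False, x_4: True, x_5: True

  (x_0 -> (~x_1 <-> x_1)) & ((~x_5 -> ~x_3) & x_1) = True
    x_0 -> (~x_1 <-> x_1) = True
      ~x_1 <-> x_1 = False
        ~x_1 = False
    (~x_5 -> ~x_3) & x_1 = True
      ~x_5 -> ~x_3 = True
        ~x_5 = False
        ~x_3 = True
  (~x_0 & (x_2 | x_4)) & ((~x_1 <-> ~x_5) -> x_1) = True
    ~x_0 & (x_2 | x_4) = True
      ~x_0 = True
      x_2 | x_4 = True
    (~x_1 <-> ~x_5) -> x_1 = True
      ~x_1 <-> ~x_5 = True
        ~x_1 = False
        ~x_5 = False
Both conjuncts True, so the formula holds.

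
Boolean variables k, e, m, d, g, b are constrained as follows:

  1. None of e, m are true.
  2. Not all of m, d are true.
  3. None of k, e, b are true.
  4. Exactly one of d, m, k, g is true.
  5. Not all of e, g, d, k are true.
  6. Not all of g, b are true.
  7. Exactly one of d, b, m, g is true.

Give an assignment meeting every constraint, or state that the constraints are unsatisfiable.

k=F, e=F, m=F, d=F, g=T, b=F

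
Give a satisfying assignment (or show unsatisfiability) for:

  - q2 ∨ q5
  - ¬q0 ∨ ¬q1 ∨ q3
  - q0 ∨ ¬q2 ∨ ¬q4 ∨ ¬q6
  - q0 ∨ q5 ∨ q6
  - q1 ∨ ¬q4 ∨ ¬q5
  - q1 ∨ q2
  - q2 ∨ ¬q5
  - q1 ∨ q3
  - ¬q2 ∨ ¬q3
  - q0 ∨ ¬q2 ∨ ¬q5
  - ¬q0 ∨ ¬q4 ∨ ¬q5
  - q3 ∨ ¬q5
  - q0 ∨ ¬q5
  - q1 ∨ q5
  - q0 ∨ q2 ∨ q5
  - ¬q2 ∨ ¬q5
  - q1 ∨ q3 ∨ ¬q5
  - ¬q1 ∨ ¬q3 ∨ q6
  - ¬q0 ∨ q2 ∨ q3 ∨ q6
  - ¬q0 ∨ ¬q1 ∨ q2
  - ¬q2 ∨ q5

UNSATISFIABLE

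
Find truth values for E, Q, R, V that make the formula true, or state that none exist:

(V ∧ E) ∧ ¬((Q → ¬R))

E = True, Q = True, R = True, V = True

  V ∧ E = True
  ¬((Q → ¬R)) = True
    Q → ¬R = False
      ¬R = False
Both conjuncts True, so the formula holds.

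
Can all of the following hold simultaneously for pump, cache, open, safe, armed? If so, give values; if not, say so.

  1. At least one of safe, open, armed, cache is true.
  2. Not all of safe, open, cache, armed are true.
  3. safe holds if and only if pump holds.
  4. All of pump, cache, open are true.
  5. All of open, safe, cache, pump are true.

pump = True, cache = True, open = True, safe = True, armed = False

  (1) {safe, open, armed, cache}: 3 true — at least one ✓
  (2) {safe, open, cache, armed}: 3/4 true — not all ✓
  (3) safe=T, pump=T — same ✓
  (4) {pump, cache, open}: all 3 true ✓
  (5) {open, safe, cache, pump}: all 4 true ✓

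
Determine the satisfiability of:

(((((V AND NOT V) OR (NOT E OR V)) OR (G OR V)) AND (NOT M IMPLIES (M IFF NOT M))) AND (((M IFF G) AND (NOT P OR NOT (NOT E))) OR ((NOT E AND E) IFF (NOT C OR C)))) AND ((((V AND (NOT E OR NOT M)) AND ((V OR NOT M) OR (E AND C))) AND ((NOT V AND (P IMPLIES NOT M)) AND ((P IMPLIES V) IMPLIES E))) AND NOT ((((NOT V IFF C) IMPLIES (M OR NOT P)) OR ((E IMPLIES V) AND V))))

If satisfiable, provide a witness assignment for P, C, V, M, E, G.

Unsatisfiable — no assignment works.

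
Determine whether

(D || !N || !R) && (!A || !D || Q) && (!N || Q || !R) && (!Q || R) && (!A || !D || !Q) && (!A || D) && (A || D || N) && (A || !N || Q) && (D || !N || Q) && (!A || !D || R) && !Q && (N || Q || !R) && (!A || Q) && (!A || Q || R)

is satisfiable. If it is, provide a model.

D = True, Q = False, N = False, A = False, R = False

Unit clause (!Q) forces Q = False.
In (!A || Q) only !A is left, so A = False.
In (A || !N || Q) only !N is left, so N = False.
In (N || Q || !R) only !R is left, so R = False.
In (A || D || N) only D is left, so D = True.
All clauses satisfied.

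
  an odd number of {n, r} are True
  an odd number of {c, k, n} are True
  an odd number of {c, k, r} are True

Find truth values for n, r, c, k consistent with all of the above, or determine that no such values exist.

The formula is unsatisfiable.

Adding constraints 1, 2, 3 mod 2: every variable appears an even number of times on the left, so the left side is 0.
But the right sides sum to 1 (mod 2). 0 ≠ 1 — the system is inconsistent.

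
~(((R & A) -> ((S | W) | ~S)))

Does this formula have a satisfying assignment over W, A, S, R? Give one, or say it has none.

Case S = True: the formula becomes ~(((R & A) -> True)) = False.
Case S = False: the formula becomes ~(((R & A) -> True)) = False.
Both cases fail — unsatisfiable.

No satisfying assignment exists.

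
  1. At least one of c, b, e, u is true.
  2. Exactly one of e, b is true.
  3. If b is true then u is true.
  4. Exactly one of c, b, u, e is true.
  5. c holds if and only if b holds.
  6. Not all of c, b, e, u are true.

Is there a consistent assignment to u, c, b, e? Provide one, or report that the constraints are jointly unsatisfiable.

u=F; c=F; b=F; e=T

  (1) {c, b, e, u}: 1 true — at least one ✓
  (2) {e, b}: 1 true — exactly one ✓
  (3) b=F ⇒ u: vacuous ✓
  (4) {c, b, u, e}: 1 true — exactly one ✓
  (5) c=F, b=F — same ✓
  (6) {c, b, e, u}: 1/4 true — not all ✓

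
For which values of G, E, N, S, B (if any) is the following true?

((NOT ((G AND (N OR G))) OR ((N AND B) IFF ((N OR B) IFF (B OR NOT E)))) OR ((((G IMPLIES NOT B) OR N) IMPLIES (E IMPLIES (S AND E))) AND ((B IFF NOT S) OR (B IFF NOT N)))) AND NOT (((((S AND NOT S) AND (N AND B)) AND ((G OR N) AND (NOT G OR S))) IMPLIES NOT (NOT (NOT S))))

Unsatisfiable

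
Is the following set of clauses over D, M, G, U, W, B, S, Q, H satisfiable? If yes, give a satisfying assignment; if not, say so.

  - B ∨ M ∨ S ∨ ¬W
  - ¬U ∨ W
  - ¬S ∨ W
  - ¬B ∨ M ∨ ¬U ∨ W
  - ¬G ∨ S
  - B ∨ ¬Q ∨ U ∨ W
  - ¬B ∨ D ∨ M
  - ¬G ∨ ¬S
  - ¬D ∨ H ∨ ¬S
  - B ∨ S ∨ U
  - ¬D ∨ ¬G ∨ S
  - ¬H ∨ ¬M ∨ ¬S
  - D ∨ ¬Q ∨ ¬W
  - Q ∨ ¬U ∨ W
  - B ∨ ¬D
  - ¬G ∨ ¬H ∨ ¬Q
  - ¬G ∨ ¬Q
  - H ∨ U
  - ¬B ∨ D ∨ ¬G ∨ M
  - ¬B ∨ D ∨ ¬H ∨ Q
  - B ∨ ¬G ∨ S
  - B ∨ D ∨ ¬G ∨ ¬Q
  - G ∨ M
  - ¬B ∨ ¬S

D = False, M = True, G = False, U = True, W = True, B = False, S = False, Q = False, H = True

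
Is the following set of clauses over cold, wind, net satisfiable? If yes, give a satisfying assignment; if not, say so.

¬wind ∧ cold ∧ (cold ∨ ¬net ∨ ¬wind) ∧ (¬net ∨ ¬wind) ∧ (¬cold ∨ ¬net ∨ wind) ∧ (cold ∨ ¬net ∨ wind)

cold = True, wind = False, net = False

Unit clause (¬wind) forces wind = False.
Unit clause (cold) forces cold = True.
In (¬cold ∨ ¬net ∨ wind) only ¬net is left, so net = False.
Check each clause:
  (¬wind): ¬wind holds.
  (cold): cold holds.
  (cold ∨ ¬net ∨ ¬wind): cold holds.
  (¬net ∨ ¬wind): ¬net holds.
  (¬cold ∨ ¬net ∨ wind): ¬net holds.
  (cold ∨ ¬net ∨ wind): cold holds.
All clauses satisfied.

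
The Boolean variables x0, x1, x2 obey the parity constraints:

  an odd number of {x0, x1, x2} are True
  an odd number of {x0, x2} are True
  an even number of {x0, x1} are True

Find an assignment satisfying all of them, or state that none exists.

x0=F, x1=F, x2=T

{x0, x1, x2}: 1 true → odd ✓
{x0, x2}: 1 true → odd ✓
{x0, x1}: 0 true → even ✓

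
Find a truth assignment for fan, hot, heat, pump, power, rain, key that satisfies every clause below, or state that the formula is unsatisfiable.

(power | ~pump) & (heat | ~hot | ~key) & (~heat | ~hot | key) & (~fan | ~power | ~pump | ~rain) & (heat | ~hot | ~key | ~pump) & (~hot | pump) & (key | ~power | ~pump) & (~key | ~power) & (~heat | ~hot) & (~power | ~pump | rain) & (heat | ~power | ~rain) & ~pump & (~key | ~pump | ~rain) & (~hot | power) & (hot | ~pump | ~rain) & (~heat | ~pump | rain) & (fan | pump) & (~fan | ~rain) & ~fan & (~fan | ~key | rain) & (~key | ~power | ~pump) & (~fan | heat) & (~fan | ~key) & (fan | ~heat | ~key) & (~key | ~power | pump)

Unsatisfiable — no assignment works.

Case fan = True:
  Clause (~fan) is falsified — contradiction.
Case fan = False:
  (~pump) forces pump = False.
  Clause (fan | pump) is falsified — contradiction.
Both cases fail, so the formula is unsatisfiable.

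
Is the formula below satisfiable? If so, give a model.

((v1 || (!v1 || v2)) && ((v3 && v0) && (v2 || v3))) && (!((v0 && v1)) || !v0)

v0: True, v1: False, v2: True, v3: True

  (v1 || (!v1 || v2)) && ((v3 && v0) && (v2 || v3)) = True
    v1 || (!v1 || v2) = True
      !v1 || v2 = True
        !v1 = True
    (v3 && v0) && (v2 || v3) = True
      v3 && v0 = True
      v2 || v3 = True
  !((v0 && v1)) || !v0 = True
    !((v0 && v1)) = True
      v0 && v1 = False
    !v0 = False
Both conjuncts True, so the formula holds.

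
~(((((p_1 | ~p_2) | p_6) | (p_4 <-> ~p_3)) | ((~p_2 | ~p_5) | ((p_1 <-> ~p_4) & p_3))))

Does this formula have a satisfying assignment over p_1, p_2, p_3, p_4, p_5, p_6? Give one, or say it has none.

p_1: False, p_2: True, p_3: False, p_4: False, p_5: True, p_6: False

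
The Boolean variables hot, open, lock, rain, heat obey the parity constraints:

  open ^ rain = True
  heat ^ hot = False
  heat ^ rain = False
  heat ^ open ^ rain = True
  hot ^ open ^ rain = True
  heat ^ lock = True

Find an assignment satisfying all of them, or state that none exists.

hot: False, open: True, lock: True, rain: False, heat: False

open ^ rain = T ^ F = True ✓
heat ^ hot = F ^ F = False ✓
heat ^ rain = F ^ F = False ✓
heat ^ open ^ rain = F ^ T ^ F = True ✓
hot ^ open ^ rain = F ^ T ^ F = True ✓
heat ^ lock = F ^ T = True ✓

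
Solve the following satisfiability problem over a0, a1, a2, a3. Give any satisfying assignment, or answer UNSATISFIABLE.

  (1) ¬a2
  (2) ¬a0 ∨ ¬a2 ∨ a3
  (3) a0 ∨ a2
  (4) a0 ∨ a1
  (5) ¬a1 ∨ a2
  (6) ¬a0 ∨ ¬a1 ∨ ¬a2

Unit clause (¬a2) forces a2 = False.
In (a0 ∨ a2) only a0 is left, so a0 = True.
In (¬a1 ∨ a2) only ¬a1 is left, so a1 = False.
Set a3 = False.
Check each clause:
  (¬a2): ¬a2 holds.
  (¬a0 ∨ ¬a2 ∨ a3): ¬a2 holds.
  (a0 ∨ a2): a0 holds.
  (a0 ∨ a1): a0 holds.
  (¬a1 ∨ a2): ¬a1 holds.
  (¬a0 ∨ ¬a1 ∨ ¬a2): ¬a1 holds.
All clauses satisfied.

a0 = True, a1 = False, a2 = False, a3 = False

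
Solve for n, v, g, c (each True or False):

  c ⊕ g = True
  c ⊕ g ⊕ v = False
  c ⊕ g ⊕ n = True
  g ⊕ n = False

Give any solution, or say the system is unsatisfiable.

n = False, v = True, g = False, c = True

c ⊕ g = T ⊕ F = True ✓
c ⊕ g ⊕ v = T ⊕ F ⊕ T = False ✓
c ⊕ g ⊕ n = T ⊕ F ⊕ F = True ✓
g ⊕ n = F ⊕ F = False ✓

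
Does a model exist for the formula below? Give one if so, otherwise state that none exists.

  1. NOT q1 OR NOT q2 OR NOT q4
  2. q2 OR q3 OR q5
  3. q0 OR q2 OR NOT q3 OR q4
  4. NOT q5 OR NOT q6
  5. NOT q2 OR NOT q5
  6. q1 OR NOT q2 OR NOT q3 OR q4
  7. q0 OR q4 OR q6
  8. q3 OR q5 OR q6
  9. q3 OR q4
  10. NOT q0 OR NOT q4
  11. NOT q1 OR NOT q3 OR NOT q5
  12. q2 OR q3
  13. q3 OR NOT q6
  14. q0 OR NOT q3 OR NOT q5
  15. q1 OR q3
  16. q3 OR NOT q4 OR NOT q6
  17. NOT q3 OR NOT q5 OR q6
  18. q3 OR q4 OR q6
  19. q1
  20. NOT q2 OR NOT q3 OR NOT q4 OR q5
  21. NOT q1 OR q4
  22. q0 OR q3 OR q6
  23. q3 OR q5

Unit clause (q1) forces q1 = True.
In (NOT q1 OR q4) only q4 is left, so q4 = True.
In (NOT q1 OR NOT q2 OR NOT q4) only NOT q2 is left, so q2 = False.
In (NOT q0 OR NOT q4) only NOT q0 is left, so q0 = False.
In (q2 OR q3) only q3 is left, so q3 = True.
In (q0 OR NOT q3 OR NOT q5) only NOT q5 is left, so q5 = False.
Set q6 = False.
All clauses satisfied.

q0 = False, q1 = True, q2 = False, q3 = True, q4 = True, q5 = False, q6 = False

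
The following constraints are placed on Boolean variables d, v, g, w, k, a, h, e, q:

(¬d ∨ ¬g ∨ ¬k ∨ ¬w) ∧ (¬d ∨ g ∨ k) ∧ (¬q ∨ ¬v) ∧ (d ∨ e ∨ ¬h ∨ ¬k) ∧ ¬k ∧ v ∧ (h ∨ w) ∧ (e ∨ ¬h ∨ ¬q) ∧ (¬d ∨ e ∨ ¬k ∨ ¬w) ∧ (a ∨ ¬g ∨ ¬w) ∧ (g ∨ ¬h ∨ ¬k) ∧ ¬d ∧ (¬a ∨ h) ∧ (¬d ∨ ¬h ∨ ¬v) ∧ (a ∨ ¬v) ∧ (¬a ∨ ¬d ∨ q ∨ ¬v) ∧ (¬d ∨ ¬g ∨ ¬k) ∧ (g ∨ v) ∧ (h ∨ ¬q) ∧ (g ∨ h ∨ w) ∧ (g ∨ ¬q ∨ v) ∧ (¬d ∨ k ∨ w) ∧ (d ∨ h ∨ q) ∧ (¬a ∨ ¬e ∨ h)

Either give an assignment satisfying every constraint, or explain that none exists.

d = False, v = True, g = True, w = True, k = False, a = True, h = True, e = True, q = False

Unit clause (¬k) forces k = False.
Unit clause (v) forces v = True.
Unit clause (¬d) forces d = False.
In (a ∨ ¬v) only a is left, so a = True.
In (¬q ∨ ¬v) only ¬q is left, so q = False.
In (¬a ∨ h) only h is left, so h = True.
Set g = True.
Set w = True.
Set e = True.
All clauses satisfied.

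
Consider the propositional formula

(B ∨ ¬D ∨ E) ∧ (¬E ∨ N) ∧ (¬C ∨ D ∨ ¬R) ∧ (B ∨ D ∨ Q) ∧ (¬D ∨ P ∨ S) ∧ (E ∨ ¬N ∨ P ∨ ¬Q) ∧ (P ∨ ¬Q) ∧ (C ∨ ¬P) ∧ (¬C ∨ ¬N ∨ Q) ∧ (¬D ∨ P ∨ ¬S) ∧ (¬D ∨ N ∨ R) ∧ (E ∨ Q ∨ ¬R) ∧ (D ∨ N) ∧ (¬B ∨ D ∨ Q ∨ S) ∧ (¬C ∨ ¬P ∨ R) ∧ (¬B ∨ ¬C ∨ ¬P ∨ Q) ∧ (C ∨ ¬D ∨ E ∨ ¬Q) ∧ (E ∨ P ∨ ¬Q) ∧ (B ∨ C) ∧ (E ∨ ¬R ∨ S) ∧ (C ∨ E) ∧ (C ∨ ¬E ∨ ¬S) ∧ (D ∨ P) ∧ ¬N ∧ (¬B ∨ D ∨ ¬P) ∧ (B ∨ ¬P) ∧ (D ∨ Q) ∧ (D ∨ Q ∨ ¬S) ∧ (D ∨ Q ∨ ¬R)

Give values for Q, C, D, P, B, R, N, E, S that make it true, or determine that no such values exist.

Unit clause (¬N) forces N = False.
In (¬E ∨ N) only ¬E is left, so E = False.
In (D ∨ N) only D is left, so D = True.
In (C ∨ E) only C is left, so C = True.
In (B ∨ ¬D ∨ E) only B is left, so B = True.
In (¬D ∨ N ∨ R) only R is left, so R = True.
In (E ∨ Q ∨ ¬R) only Q is left, so Q = True.
In (E ∨ P ∨ ¬Q) only P is left, so P = True.
In (E ∨ ¬R ∨ S) only S is left, so S = True.
All clauses satisfied.

Q = True, C = True, D = True, P = True, B = True, R = True, N = False, E = False, S = True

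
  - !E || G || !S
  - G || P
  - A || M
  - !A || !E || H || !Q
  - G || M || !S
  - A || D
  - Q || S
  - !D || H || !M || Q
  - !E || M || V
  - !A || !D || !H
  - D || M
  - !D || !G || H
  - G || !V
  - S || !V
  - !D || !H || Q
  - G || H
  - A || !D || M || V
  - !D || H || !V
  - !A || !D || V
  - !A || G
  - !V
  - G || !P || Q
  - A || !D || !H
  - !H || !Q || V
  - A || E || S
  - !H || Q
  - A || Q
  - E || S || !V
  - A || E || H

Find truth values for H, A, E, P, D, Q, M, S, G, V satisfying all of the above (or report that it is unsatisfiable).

Unit clause (!V) forces V = False.
Try H = True:
  (!H || !Q || V) forces Q = False.
  clause (!H || Q) is falsified — backtrack.
So H = False.
  then (G || H) forces G = True.
  then (!D || !G || H) forces D = False.
  then (A || D) forces A = True.
  then (D || M) forces M = True.
Set E = True.
  then (!A || !E || H || !Q) forces Q = False.
  then (Q || S) forces S = True.
Set P = False.
All clauses satisfied.

H=F, A=T, E=T, P=F, D=F, Q=F, M=T, S=T, G=T, V=F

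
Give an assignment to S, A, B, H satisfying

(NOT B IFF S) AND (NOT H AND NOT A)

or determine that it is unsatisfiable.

S: False, A: False, B: True, H: False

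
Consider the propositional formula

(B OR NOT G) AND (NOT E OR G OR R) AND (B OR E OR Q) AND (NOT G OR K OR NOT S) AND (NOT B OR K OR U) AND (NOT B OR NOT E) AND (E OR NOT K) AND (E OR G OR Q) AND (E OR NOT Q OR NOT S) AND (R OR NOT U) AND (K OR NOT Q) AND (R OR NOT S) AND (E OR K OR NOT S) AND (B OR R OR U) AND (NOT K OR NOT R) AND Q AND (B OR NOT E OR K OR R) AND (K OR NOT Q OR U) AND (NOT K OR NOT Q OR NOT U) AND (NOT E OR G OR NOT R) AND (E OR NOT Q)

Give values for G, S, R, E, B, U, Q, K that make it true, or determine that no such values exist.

No satisfying assignment exists.

Case E = True:
  (NOT B OR NOT E) forces B = False.
  (B OR NOT G) forces G = False.
  (NOT E OR G OR R) forces R = True.
  Clause (NOT E OR G OR NOT R) is falsified — contradiction.
Case E = False:
  (E OR NOT K) forces K = False.
  (K OR NOT Q) forces Q = False.
  Clause (Q) is falsified — contradiction.
Both cases fail, so the formula is unsatisfiable.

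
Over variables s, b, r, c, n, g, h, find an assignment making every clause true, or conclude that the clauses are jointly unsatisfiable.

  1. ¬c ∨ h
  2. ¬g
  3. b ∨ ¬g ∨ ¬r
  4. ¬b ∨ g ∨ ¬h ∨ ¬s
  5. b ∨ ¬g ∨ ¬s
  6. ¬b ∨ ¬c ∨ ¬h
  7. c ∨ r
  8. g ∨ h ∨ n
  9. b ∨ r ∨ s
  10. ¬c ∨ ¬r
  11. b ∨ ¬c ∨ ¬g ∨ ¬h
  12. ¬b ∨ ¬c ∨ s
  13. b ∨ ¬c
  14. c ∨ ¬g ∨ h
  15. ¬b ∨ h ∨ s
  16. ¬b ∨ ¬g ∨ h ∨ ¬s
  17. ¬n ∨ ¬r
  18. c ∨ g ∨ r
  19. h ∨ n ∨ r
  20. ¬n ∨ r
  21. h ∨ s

s=F, b=F, r=T, c=F, n=F, g=F, h=T

Unit clause (¬g) forces g = False.
Set s = False.
  then (h ∨ s) forces h = True.
Set b = False.
  then (b ∨ r ∨ s) forces r = True.
  then (¬c ∨ ¬r) forces c = False.
  then (¬n ∨ ¬r) forces n = False.
All clauses satisfied.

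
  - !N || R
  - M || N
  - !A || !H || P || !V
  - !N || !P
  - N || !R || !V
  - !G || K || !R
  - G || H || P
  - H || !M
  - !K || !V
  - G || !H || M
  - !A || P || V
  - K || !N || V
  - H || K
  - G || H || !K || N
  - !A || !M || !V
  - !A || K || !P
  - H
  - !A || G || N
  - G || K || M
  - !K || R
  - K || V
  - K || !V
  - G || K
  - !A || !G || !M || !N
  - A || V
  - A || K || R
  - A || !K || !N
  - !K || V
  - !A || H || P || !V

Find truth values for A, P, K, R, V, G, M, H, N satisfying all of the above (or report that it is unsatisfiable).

Unsatisfiable

Case K = True:
  (!K || !V) forces V = False.
  Clause (!K || V) is falsified — contradiction.
Case K = False:
  (H || K) forces H = True.
  (K || V) forces V = True.
  Clause (K || !V) is falsified — contradiction.
Both cases fail, so the formula is unsatisfiable.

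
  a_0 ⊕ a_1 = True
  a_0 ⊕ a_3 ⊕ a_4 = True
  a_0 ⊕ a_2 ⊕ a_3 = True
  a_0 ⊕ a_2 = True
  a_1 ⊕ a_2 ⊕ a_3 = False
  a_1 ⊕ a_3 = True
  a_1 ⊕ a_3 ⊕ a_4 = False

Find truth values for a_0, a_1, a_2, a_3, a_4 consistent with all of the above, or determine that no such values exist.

a_0: False; a_1: True; a_2: True; a_3: False; a_4: True

a_0 ⊕ a_1 = F ⊕ T = True ✓
a_0 ⊕ a_3 ⊕ a_4 = F ⊕ F ⊕ T = True ✓
a_0 ⊕ a_2 ⊕ a_3 = F ⊕ T ⊕ F = True ✓
a_0 ⊕ a_2 = F ⊕ T = True ✓
a_1 ⊕ a_2 ⊕ a_3 = T ⊕ T ⊕ F = False ✓
a_1 ⊕ a_3 = T ⊕ F = True ✓
a_1 ⊕ a_3 ⊕ a_4 = T ⊕ F ⊕ T = False ✓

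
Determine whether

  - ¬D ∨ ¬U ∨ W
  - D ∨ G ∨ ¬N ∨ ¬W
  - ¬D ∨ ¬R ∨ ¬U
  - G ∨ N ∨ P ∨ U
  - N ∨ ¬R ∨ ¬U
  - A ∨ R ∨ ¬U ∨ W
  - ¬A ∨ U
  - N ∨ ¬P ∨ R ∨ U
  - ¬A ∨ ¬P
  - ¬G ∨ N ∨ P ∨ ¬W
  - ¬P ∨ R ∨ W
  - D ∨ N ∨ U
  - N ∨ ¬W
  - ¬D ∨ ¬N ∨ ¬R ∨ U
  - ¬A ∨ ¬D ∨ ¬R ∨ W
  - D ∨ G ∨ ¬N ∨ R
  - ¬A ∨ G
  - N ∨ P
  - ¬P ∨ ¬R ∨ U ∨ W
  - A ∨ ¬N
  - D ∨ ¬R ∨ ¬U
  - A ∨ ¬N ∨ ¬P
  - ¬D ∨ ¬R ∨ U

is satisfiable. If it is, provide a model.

A = True; G = True; W = False; N = True; R = False; U = True; D = False; P = False

Set A = True.
  then (¬A ∨ U) forces U = True.
  then (¬A ∨ ¬P) forces P = False.
  then (¬A ∨ G) forces G = True.
  then (N ∨ P) forces N = True.
Set W = False.
  then (¬D ∨ ¬U ∨ W) forces D = False.
  then (D ∨ ¬R ∨ ¬U) forces R = False.
All clauses satisfied.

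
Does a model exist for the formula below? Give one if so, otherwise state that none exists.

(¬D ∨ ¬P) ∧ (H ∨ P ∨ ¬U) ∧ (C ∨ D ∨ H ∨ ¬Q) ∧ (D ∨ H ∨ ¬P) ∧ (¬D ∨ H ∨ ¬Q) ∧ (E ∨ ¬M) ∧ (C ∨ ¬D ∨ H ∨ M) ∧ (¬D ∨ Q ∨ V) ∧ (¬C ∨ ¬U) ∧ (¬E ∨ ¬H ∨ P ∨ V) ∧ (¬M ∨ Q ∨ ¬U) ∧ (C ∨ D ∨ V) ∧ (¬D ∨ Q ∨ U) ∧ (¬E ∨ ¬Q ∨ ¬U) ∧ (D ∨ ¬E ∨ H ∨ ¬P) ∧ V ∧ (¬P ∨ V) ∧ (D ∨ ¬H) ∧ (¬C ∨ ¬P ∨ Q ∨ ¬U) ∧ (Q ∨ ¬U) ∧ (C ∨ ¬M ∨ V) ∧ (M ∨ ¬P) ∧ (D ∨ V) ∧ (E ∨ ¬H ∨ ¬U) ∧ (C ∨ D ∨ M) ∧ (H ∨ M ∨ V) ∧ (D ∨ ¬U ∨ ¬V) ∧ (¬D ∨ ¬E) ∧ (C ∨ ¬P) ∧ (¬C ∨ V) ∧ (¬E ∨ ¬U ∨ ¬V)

Unit clause (V) forces V = True.
Set D = False.
  then (D ∨ ¬H) forces H = False.
  then (D ∨ ¬U ∨ ¬V) forces U = False.
  then (D ∨ H ∨ ¬P) forces P = False.
Set C = True.
Set M = True.
  then (E ∨ ¬M) forces E = True.
Set Q = True.
All clauses satisfied.

D = False, C = True, M = True, U = False, V = True, E = True, P = False, Q = True, H = False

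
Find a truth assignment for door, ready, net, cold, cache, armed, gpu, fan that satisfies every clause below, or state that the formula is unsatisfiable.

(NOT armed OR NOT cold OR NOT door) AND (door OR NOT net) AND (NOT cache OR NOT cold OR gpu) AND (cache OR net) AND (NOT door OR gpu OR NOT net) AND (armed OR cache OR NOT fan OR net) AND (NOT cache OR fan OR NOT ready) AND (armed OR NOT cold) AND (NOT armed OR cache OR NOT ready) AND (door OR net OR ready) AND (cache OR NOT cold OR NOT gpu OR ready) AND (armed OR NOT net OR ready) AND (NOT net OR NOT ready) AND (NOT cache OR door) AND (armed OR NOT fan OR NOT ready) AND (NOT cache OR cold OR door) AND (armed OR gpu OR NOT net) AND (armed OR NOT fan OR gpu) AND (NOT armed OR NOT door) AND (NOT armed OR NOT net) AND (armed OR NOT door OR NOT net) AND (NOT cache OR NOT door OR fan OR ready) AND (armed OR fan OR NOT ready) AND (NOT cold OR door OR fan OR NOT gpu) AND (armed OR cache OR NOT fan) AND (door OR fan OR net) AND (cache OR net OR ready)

door: True, ready: False, net: False, cold: False, cache: True, armed: False, gpu: True, fan: True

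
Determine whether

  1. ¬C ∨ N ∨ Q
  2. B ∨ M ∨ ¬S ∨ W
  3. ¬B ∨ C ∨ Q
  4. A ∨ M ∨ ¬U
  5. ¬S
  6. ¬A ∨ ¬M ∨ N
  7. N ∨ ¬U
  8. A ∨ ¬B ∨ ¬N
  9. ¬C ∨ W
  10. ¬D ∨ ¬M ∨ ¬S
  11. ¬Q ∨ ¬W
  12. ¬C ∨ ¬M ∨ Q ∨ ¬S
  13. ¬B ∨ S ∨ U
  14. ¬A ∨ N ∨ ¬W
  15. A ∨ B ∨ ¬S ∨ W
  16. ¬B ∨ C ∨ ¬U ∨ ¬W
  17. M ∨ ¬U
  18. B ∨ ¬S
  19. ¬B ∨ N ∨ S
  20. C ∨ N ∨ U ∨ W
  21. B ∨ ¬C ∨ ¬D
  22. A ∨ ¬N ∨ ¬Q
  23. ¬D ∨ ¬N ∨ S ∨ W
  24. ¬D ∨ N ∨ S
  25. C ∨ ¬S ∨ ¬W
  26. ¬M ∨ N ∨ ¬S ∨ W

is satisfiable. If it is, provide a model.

C=F, Q=F, S=F, M=T, U=T, N=T, W=T, A=T, D=T, B=F

Unit clause (¬S) forces S = False.
Set C = False.
Set Q = False.
  then (¬B ∨ C ∨ Q) forces B = False.
Set M = True.
Set U = True.
  then (N ∨ ¬U) forces N = True.
Set W = True.
Set A = True.
Set D = True.
All clauses satisfied.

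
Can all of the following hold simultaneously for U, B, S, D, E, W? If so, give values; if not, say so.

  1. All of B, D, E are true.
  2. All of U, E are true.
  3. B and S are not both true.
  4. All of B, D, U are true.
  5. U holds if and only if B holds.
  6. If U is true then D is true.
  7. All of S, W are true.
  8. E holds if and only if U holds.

UNSATISFIABLE

Case S = True:
  (1) forces B = True.
  Constraint (3) is violated (B=T, S=T) — contradiction.
Case S = False:
  Constraint (7) is violated (S=F) — contradiction.
Both cases fail — unsatisfiable.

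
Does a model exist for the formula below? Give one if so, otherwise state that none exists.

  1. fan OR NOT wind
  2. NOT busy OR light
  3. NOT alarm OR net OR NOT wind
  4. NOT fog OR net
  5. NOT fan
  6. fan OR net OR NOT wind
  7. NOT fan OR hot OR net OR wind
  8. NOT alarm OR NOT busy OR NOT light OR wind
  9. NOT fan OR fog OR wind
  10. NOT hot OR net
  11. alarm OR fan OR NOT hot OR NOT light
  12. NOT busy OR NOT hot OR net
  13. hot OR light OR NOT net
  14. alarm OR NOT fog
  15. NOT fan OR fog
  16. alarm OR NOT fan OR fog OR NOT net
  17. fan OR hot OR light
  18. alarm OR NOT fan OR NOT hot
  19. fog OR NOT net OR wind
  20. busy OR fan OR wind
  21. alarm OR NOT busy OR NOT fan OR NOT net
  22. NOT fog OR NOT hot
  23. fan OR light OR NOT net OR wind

net = False, light = True, busy = True, alarm = False, fog = False, hot = False, wind = False, fan = False

Unit clause (NOT fan) forces fan = False.
In (fan OR NOT wind) only NOT wind is left, so wind = False.
In (busy OR fan OR wind) only busy is left, so busy = True.
In (NOT busy OR light) only light is left, so light = True.
In (NOT alarm OR NOT busy OR NOT light OR wind) only NOT alarm is left, so alarm = False.
In (alarm OR fan OR NOT hot OR NOT light) only NOT hot is left, so hot = False.
In (alarm OR NOT fog) only NOT fog is left, so fog = False.
In (fog OR NOT net OR wind) only NOT net is left, so net = False.
All clauses satisfied.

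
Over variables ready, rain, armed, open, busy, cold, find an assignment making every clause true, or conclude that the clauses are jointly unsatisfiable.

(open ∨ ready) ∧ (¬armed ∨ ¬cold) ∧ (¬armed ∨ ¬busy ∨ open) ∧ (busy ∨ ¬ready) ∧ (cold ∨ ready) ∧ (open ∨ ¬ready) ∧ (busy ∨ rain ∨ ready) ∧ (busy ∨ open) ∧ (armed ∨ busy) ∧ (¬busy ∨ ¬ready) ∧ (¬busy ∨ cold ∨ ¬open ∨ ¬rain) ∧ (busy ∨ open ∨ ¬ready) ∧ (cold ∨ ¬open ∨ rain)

Try ready = True:
  (busy ∨ ¬ready) forces busy = True.
  clause (¬busy ∨ ¬ready) is falsified — backtrack.
So ready = False.
  then (open ∨ ready) forces open = True.
  then (cold ∨ ready) forces cold = True.
  then (¬armed ∨ ¬cold) forces armed = False.
  then (armed ∨ busy) forces busy = True.
Set rain = False.
All clauses satisfied.

ready: False, rain: False, armed: False, open: True, busy: True, cold: True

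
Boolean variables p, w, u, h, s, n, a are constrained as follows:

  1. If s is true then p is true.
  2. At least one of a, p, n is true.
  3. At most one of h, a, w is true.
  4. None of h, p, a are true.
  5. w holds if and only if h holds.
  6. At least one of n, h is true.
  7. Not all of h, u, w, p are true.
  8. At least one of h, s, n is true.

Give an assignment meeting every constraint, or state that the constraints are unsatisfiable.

p = False, w = False, u = True, h = False, s = False, n = True, a = False

  (1) s=F ⇒ p: vacuous ✓
  (2) {a, p, n}: 1 true — at least one ✓
  (3) {h, a, w}: 0 true — at most one ✓
  (4) {h, p, a}: 0 true — none ✓
  (5) w=F, h=F — same ✓
  (6) {n, h}: 1 true — at least one ✓
  (7) {h, u, w, p}: 1/4 true — not all ✓
  (8) {h, s, n}: 1 true — at least one ✓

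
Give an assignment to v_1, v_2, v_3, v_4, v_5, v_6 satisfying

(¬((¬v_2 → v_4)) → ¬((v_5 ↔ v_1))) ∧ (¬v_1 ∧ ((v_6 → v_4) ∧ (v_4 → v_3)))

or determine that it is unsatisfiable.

v_1=F; v_2=F; v_3=T; v_4=T; v_5=T; v_6=T

  ¬((¬v_2 → v_4)) → ¬((v_5 ↔ v_1)) = True
    ¬((¬v_2 → v_4)) = False
      ¬v_2 → v_4 = True
        ¬v_2 = True
    ¬((v_5 ↔ v_1)) = True
      v_5 ↔ v_1 = False
  ¬v_1 ∧ ((v_6 → v_4) ∧ (v_4 → v_3)) = True
    ¬v_1 = True
    (v_6 → v_4) ∧ (v_4 → v_3) = True
      v_6 → v_4 = True
      v_4 → v_3 = True
Both conjuncts True, so the formula holds.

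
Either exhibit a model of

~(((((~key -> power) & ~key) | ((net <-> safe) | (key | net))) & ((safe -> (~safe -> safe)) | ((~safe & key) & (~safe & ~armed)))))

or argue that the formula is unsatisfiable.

safe = True; power = False; key = False; armed = True; net = False

  ~(((((~key -> power) & ~key) | ((net <-> safe) | (key | net))) & ((safe -> (~safe -> safe)) | ((~safe & key) & (~safe & ~armed))))) = True
    (((~key -> power) & ~key) | ((net <-> safe) | (key | net))) & ((safe -> (~safe -> safe)) | ((~safe & key) & (~safe & ~armed))) = False
      ((~key -> power) & ~key) | ((net <-> safe) | (key | net)) = False
        (~key -> power) & ~key = False
          ~key -> power = False
            ~key = True
          ~key = True
        (net <-> safe) | (key | net) = False
          net <-> safe = False
          key | net = False
      (safe -> (~safe -> safe)) | ((~safe & key) & (~safe & ~armed)) = True
        safe -> (~safe -> safe) = True
          ~safe -> safe = True
            ~safe = False
        (~safe & key) & (~safe & ~armed) = False
          ~safe & key = False
            ~safe = False
          ~safe & ~armed = False
            ~safe = False
            ~armed = False
The formula evaluates to True.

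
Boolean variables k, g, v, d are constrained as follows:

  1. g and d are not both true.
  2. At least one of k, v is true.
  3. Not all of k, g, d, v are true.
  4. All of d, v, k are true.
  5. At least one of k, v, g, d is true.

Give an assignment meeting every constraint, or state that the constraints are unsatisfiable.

k=T; g=F; v=T; d=T

  (1) g=F, d=T — not both ✓
  (2) {k, v}: 2 true — at least one ✓
  (3) {k, g, d, v}: 3/4 true — not all ✓
  (4) {d, v, k}: all 3 true ✓
  (5) {k, v, g, d}: 3 true — at least one ✓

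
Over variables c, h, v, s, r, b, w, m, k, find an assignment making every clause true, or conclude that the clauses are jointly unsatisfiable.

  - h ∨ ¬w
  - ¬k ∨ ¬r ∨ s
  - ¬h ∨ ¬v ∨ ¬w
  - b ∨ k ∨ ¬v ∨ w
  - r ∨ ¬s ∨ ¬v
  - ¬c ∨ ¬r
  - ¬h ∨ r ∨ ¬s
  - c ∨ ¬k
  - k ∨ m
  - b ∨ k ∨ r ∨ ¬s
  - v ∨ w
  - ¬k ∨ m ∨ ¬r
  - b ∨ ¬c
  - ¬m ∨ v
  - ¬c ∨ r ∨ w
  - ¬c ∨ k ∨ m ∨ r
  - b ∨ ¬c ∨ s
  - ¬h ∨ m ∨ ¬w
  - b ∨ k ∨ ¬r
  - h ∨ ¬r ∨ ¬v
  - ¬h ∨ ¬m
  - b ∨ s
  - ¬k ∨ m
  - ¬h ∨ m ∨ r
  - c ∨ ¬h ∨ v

c = False, h = False, v = True, s = False, r = False, b = True, w = False, m = True, k = False

Set c = False.
  then (c ∨ ¬k) forces k = False.
  then (k ∨ m) forces m = True.
  then (¬m ∨ v) forces v = True.
  then (¬h ∨ ¬m) forces h = False.
  then (h ∨ ¬w) forces w = False.
  then (b ∨ k ∨ ¬v ∨ w) forces b = True.
  then (h ∨ ¬r ∨ ¬v) forces r = False.
  then (r ∨ ¬s ∨ ¬v) forces s = False.
All clauses satisfied.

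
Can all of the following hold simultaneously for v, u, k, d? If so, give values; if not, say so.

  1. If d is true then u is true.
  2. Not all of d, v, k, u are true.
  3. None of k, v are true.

v=F, u=F, k=F, d=F

  (1) d=F ⇒ u: vacuous ✓
  (2) {d, v, k, u}: 0/4 true — not all ✓
  (3) {k, v}: 0 true — none ✓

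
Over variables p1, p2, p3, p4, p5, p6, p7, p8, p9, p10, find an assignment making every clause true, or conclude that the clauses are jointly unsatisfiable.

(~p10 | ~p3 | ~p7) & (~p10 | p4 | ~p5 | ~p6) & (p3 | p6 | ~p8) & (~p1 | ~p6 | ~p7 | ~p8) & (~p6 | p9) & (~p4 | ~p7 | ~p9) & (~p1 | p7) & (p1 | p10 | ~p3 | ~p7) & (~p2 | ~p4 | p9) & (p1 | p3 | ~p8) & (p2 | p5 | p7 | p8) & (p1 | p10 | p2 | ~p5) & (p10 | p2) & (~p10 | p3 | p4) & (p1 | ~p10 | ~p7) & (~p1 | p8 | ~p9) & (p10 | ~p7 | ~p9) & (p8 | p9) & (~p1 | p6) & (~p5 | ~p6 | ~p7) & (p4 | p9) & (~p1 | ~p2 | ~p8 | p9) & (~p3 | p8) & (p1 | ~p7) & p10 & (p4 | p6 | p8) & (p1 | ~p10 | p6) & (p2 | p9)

p1=F, p2=T, p3=T, p4=F, p5=F, p6=T, p7=F, p8=T, p9=T, p10=T

Unit clause (p10) forces p10 = True.
Set p1 = False.
  then (p1 | ~p10 | ~p7) forces p7 = False.
  then (p1 | ~p10 | p6) forces p6 = True.
  then (~p6 | p9) forces p9 = True.
Set p2 = True.
Set p3 = True.
  then (~p3 | p8) forces p8 = True.
Set p4 = False.
  then (~p10 | p4 | ~p5 | ~p6) forces p5 = False.
All clauses satisfied.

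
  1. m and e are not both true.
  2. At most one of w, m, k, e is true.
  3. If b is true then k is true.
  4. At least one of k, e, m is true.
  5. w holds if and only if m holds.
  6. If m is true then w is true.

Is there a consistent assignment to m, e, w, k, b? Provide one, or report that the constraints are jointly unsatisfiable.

m = False; e = False; w = False; k = True; b = False

  (1) m=F, e=F — not both ✓
  (2) {w, m, k, e}: 1 true — at most one ✓
  (3) b=F ⇒ k: vacuous ✓
  (4) {k, e, m}: 1 true — at least one ✓
  (5) w=F, m=F — same ✓
  (6) m=F ⇒ w: vacuous ✓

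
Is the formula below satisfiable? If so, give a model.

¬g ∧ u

g: False, u: True

  ¬g = True
Both conjuncts True, so the formula holds.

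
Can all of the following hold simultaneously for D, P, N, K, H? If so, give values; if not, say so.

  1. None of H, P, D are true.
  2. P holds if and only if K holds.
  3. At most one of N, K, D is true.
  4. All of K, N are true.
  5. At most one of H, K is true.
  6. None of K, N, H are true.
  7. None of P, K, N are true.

Case N = True:
  Constraint (6) is violated (N=T) — contradiction.
Case N = False:
  Constraint (4) is violated (N=F) — contradiction.
Both cases fail — unsatisfiable.

Unsatisfiable — no assignment works.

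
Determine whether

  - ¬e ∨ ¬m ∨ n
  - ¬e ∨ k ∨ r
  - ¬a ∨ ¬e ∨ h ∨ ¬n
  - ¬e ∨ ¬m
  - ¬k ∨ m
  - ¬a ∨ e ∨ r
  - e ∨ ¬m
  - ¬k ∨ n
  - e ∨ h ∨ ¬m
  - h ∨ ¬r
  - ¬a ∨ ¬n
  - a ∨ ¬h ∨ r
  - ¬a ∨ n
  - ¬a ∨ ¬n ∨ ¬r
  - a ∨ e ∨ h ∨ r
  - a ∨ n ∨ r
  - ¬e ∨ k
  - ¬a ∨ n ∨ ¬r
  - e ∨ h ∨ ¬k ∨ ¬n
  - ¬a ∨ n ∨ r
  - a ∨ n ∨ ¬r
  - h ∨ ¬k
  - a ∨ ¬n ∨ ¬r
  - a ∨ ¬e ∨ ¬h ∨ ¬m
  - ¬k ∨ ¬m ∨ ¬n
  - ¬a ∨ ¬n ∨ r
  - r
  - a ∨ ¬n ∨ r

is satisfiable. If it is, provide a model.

Unsatisfiable — no assignment works.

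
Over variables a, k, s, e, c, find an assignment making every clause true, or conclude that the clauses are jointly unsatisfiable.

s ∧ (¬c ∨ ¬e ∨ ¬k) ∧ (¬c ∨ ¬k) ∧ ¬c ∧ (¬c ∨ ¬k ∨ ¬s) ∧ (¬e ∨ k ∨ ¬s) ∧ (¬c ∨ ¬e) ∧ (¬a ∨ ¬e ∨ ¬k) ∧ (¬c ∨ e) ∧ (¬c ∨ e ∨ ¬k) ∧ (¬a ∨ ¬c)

a=F, k=T, s=T, e=T, c=F

Unit clause (s) forces s = True.
Unit clause (¬c) forces c = False.
Set a = False.
Set k = True.
Set e = True.
All clauses satisfied.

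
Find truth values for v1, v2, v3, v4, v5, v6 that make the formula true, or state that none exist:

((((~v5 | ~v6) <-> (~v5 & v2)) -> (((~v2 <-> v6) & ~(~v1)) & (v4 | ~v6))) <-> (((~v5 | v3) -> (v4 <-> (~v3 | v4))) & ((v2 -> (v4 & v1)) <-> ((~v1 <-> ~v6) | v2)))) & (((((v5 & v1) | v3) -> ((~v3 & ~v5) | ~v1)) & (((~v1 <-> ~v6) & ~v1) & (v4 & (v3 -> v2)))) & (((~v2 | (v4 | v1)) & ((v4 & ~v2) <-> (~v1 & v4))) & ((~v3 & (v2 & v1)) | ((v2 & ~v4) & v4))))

The formula is unsatisfiable.

Case v1 = True: the conjunct ~v1 is False.
Case v1 = False: the formula simplifies to (~(((~v5 | ~v6) <-> (~v5 & v2))) <-> (((~v5 | v3) -> (v4 <-> (~v3 | v4))) & (~v2 <-> (~v6 | v2)))) & ((~v6 & (v4 & (v3 -> v2))) & (((~v2 | v4) & ((v4 & ~v2) <-> v4)) & ((v2 & ~v4) & v4))).
  v4 = True: the conjunct ~v4 is False.
  v4 = False: the conjunct v4 is False.
Both cases fail — unsatisfiable.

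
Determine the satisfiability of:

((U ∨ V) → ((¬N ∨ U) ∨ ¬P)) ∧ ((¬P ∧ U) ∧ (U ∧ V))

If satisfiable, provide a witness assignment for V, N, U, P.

V: True; N: False; U: True; P: False

  (U ∨ V) → ((¬N ∨ U) ∨ ¬P) = True
    U ∨ V = True
    (¬N ∨ U) ∨ ¬P = True
      ¬N ∨ U = True
        ¬N = True
      ¬P = True
  (¬P ∧ U) ∧ (U ∧ V) = True
    ¬P ∧ U = True
      ¬P = True
    U ∧ V = True
Both conjuncts True, so the formula holds.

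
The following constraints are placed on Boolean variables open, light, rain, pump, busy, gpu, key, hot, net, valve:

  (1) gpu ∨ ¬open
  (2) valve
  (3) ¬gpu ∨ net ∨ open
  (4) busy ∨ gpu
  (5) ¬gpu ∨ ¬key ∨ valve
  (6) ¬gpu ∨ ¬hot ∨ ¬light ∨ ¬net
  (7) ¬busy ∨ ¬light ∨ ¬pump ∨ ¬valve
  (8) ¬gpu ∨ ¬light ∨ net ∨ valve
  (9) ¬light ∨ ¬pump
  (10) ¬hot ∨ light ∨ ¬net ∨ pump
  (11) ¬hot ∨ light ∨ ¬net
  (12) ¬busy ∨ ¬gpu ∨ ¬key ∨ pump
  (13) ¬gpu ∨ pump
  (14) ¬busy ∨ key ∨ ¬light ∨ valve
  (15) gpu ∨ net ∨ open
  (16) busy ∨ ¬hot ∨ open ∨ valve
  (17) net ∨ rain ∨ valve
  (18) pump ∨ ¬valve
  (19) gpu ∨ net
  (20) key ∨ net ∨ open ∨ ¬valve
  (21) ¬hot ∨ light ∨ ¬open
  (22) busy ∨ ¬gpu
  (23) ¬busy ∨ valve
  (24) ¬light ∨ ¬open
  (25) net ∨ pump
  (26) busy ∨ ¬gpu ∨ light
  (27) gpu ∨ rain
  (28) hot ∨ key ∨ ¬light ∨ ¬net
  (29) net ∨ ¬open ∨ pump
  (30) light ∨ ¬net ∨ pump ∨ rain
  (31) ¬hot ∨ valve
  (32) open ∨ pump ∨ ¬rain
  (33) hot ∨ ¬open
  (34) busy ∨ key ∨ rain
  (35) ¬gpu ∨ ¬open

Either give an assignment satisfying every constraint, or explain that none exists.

open: False, light: False, rain: True, pump: True, busy: True, gpu: False, key: False, hot: False, net: True, valve: True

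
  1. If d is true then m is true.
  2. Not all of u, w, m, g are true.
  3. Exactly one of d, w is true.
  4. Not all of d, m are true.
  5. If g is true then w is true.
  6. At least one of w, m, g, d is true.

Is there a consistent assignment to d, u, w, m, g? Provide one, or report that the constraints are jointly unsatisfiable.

d = False; u = False; w = True; m = True; g = True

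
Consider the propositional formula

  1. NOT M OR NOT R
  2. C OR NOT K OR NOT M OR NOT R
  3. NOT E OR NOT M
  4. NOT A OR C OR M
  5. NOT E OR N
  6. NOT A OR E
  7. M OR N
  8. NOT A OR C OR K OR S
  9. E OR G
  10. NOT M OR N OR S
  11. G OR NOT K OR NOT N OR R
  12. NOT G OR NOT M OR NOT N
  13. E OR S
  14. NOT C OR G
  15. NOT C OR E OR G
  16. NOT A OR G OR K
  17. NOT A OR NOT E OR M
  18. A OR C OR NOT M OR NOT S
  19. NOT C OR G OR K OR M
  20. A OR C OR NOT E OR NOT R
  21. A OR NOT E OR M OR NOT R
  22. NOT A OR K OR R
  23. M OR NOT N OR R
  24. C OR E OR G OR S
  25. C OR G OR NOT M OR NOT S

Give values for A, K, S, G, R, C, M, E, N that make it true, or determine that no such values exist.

Try A = True:
  (NOT A OR E) forces E = True.
  (NOT E OR NOT M) forces M = False.
  clause (NOT A OR NOT E OR M) is falsified — backtrack.
So A = False.
Set K = True.
Set S = True.
Try G = False:
  (E OR G) forces E = True.
  (NOT E OR NOT M) forces M = False.
  (NOT E OR N) forces N = True.
  (G OR NOT K OR NOT N OR R) forces R = True.
  clause (A OR NOT E OR M OR NOT R) is falsified — backtrack.
So G = True.
Set R = True.
  then (NOT M OR NOT R) forces M = False.
  then (M OR N) forces N = True.
  then (A OR NOT E OR M OR NOT R) forces E = False.
Set C = False.
All clauses satisfied.

A = False; K = True; S = True; G = True; R = True; C = False; M = False; E = False; N = True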